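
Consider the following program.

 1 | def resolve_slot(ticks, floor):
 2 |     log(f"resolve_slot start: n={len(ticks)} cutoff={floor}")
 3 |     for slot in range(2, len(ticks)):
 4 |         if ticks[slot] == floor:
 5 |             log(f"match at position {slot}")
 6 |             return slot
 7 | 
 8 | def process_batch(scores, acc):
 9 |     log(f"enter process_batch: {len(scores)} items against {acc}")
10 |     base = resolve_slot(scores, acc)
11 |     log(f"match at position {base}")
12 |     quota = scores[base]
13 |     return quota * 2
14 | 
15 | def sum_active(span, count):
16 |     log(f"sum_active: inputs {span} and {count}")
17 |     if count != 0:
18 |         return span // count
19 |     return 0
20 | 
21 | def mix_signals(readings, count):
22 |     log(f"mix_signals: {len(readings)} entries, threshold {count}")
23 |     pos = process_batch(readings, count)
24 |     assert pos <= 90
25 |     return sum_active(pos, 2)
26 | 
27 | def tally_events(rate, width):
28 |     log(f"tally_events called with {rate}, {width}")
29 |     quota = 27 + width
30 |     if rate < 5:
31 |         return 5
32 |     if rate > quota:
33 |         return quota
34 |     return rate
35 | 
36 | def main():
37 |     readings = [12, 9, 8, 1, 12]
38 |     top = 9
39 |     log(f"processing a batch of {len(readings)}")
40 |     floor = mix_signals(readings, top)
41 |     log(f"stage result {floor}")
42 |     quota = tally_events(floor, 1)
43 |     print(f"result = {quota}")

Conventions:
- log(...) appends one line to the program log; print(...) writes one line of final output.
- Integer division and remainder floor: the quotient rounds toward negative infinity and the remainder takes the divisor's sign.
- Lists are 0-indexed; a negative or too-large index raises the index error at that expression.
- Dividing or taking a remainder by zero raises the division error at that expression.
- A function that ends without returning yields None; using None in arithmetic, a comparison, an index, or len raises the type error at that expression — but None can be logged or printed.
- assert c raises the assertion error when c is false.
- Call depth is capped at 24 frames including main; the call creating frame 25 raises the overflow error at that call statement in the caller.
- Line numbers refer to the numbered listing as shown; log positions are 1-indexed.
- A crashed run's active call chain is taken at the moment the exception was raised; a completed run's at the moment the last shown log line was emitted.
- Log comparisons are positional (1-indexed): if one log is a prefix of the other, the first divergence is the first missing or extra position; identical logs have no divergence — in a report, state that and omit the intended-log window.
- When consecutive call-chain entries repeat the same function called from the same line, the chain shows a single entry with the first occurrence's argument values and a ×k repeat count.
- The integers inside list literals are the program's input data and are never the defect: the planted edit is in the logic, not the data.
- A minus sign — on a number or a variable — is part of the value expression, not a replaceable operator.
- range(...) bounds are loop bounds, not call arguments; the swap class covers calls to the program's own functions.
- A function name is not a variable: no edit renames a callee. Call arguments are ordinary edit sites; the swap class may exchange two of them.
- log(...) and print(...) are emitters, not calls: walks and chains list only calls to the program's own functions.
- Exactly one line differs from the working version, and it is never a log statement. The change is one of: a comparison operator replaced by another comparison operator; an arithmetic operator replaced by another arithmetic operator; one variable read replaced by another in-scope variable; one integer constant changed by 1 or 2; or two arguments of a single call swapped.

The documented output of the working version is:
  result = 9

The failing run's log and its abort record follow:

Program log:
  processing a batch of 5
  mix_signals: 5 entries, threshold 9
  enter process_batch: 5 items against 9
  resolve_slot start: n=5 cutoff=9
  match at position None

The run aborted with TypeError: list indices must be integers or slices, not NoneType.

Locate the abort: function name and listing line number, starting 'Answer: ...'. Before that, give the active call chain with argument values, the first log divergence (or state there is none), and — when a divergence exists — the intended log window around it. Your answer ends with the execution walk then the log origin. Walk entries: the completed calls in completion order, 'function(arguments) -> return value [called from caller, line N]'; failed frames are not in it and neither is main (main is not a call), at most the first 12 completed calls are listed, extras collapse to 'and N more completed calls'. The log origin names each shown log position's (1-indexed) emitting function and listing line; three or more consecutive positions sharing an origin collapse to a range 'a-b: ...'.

Answer: the error was raised in process_batch, line 12.
Key observation: Log line 5 is where behavior first shows: 'match at position None' appears instead of 'match at position 1'.
Call chain: main -> mix_signals([12, 9, 8, 1, 12], 9) (called at line 40) -> process_batch([12, 9, 8, 1, 12], 9) (called at line 23).
First divergence: position 5 — the shown line 'match at position None' should read 'match at position 1'.
Intended log window:
  3: enter process_batch: 5 items against 9
  4: resolve_slot start: n=5 cutoff=9
  5: match at position 1
  6: match at position 1
Execution walk:
  resolve_slot([12, 9, 8, 1, 12], 9) -> None  [called from process_batch, line 10]
Log origin:
  1: emitted by main (line 39)
  2: emitted by mix_signals (line 22)
  3: emitted by process_batch (line 9)
  4: emitted by resolve_slot (line 2)
  5: emitted by process_batch (line 11)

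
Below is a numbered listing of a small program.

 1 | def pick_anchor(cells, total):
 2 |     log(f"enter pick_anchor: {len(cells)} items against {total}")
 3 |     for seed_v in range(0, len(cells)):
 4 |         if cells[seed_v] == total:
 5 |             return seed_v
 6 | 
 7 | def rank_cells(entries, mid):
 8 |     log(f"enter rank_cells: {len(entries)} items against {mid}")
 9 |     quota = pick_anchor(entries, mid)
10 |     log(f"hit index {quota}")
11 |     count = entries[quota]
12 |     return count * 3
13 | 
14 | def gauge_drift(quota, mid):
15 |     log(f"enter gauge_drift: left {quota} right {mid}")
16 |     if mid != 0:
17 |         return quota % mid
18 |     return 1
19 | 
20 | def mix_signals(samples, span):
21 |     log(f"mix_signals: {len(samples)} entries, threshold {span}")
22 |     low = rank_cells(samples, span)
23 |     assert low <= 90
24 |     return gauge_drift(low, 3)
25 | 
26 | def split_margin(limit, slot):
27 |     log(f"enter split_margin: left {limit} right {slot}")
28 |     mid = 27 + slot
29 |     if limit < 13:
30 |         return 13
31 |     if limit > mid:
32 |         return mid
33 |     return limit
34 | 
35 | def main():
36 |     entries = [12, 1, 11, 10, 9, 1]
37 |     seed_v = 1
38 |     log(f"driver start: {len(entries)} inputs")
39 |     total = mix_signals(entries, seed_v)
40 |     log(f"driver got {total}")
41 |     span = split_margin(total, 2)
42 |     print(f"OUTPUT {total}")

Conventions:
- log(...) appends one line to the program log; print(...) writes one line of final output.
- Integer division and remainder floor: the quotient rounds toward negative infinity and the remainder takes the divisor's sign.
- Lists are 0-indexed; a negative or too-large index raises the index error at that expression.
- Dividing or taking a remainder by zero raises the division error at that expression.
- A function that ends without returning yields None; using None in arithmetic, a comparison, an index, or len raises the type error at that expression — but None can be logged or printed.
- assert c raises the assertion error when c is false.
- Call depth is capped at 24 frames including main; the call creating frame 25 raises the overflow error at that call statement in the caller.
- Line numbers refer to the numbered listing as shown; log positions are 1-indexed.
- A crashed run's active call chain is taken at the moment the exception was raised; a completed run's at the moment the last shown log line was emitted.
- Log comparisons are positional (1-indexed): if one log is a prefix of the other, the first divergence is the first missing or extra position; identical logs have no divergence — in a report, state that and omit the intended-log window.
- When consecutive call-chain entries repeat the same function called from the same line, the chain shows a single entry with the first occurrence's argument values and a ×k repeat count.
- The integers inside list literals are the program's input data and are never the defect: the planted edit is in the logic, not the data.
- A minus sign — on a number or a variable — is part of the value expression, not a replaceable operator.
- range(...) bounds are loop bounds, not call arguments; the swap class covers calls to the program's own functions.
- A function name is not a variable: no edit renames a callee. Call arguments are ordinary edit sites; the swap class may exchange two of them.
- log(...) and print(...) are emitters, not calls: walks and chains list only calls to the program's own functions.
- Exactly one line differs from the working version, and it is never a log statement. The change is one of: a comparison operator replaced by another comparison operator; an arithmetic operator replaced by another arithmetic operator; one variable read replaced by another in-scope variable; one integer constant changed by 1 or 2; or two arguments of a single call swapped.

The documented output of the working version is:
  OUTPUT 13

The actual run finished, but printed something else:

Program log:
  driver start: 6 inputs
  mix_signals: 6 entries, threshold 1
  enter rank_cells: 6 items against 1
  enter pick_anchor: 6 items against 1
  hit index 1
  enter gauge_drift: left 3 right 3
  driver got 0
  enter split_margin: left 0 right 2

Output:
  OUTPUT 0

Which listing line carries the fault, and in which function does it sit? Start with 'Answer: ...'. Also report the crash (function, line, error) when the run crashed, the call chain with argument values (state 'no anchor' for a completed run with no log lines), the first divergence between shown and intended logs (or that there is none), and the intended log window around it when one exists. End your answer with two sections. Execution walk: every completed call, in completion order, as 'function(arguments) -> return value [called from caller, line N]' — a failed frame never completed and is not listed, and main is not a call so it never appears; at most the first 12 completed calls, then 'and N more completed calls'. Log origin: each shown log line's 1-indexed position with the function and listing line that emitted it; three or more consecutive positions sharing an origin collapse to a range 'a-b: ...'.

Answer: the defect is in main at line 42.
Core observation: The two runs log identically and part ways only at the printed values.
Call chain: main -> split_margin(0, 2) (called at line 41).
First divergence: none — the logs agree in full.
Execution walk:
  pick_anchor([12, 1, 11, 10, 9, 1], 1) -> 1  [called from rank_cells, line 9]
  rank_cells([12, 1, 11, 10, 9, 1], 1) -> 3  [called from mix_signals, line 22]
  gauge_drift(3, 3) -> 0  [called from mix_signals, line 24]
  mix_signals([12, 1, 11, 10, 9, 1], 1) -> 0  [called from main, line 39]
  split_margin(0, 2) -> 13  [called from main, line 41]
Origin of each log line:
  1 — main, line 38
  2 — mix_signals, line 21
  3 — rank_cells, line 8
  4 — pick_anchor, line 2
  5 — rank_cells, line 10
  6 — gauge_drift, line 15
  7 — main, line 40
  8 — split_margin, line 27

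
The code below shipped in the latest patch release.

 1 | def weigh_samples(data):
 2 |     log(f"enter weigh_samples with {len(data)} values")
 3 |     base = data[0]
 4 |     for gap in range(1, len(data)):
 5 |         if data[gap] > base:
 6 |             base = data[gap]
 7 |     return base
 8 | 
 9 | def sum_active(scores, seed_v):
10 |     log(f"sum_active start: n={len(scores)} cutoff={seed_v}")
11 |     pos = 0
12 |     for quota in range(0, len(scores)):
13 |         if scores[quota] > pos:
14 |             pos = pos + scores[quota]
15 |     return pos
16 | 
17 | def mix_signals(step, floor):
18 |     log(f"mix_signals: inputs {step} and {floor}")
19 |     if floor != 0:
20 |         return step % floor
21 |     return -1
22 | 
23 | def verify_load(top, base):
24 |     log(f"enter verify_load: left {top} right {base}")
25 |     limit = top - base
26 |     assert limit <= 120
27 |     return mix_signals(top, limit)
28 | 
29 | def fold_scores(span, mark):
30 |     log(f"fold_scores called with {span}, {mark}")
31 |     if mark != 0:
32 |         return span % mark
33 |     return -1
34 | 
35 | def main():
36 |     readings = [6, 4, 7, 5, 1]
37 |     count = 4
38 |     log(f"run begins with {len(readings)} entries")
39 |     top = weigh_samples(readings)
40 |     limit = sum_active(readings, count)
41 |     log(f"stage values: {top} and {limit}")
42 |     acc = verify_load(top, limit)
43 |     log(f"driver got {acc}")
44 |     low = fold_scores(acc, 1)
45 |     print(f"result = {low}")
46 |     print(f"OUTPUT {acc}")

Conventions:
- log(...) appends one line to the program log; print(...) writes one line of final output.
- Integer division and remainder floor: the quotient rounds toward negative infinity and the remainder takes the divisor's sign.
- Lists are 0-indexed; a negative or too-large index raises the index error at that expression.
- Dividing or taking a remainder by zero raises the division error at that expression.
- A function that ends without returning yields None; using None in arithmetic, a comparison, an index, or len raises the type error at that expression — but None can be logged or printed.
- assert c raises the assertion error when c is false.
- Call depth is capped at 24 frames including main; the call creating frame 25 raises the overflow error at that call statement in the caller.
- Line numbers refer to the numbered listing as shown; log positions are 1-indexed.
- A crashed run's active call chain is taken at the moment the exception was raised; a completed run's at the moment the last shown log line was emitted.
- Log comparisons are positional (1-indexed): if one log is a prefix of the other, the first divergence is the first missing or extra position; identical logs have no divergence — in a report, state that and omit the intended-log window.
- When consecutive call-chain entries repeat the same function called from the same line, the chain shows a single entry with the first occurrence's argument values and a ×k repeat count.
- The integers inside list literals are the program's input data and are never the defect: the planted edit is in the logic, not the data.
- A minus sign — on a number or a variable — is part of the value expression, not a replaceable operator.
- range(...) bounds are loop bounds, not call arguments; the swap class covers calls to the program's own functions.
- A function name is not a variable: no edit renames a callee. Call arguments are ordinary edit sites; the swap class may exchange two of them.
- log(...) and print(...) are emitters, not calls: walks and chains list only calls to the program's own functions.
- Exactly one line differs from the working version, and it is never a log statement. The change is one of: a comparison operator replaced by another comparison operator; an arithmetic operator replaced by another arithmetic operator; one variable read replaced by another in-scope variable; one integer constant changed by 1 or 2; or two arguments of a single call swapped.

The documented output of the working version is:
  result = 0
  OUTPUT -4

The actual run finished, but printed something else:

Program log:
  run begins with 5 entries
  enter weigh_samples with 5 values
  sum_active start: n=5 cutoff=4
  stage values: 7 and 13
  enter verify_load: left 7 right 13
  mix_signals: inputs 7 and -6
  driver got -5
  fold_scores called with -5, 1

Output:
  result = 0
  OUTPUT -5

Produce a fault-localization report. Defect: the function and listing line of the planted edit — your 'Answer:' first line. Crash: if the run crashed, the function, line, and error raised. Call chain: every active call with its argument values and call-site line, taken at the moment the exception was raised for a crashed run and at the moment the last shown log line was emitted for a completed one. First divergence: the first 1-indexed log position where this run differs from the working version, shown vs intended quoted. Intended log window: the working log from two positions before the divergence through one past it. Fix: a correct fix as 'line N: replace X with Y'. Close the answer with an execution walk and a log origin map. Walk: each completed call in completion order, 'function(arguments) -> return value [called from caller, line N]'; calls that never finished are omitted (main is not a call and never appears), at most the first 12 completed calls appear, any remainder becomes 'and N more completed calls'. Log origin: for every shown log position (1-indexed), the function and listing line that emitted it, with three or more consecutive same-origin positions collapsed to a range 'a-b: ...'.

Answer: the defect is in sum_active at line 13.
Key observation: Position 4 is the first bad log line: 'stage values: 7 and 13' should read 'stage values: 7 and 18'.
Call chain: main -> fold_scores(-5, 1) (called at line 44).
First divergence: position 4; shown 'stage values: 7 and 13' vs intended 'stage values: 7 and 18'.
Intended log window:
  2: enter weigh_samples with 5 values
  3: sum_active start: n=5 cutoff=4
  4: stage values: 7 and 18
  5: enter verify_load: left 7 right 18
Execution walk:
  weigh_samples([6, 4, 7, 5, 1]) -> 7  [called from main, line 39]
  sum_active([6, 4, 7, 5, 1], 4) -> 13  [called from main, line 40]
  mix_signals(7, -6) -> -5  [called from verify_load, line 27]
  verify_load(7, 13) -> -5  [called from main, line 42]
  fold_scores(-5, 1) -> 0  [called from main, line 44]
Log origins:
  1: emitted by main (line 38)
  2: emitted by weigh_samples (line 2)
  3: emitted by sum_active (line 10)
  4: emitted by main (line 41)
  5: emitted by verify_load (line 24)
  6: emitted by mix_signals (line 18)
  7: emitted by main (line 43)
  8: emitted by fold_scores (line 30)
A correct fix: line 13: replace `pos` with `seed_v`.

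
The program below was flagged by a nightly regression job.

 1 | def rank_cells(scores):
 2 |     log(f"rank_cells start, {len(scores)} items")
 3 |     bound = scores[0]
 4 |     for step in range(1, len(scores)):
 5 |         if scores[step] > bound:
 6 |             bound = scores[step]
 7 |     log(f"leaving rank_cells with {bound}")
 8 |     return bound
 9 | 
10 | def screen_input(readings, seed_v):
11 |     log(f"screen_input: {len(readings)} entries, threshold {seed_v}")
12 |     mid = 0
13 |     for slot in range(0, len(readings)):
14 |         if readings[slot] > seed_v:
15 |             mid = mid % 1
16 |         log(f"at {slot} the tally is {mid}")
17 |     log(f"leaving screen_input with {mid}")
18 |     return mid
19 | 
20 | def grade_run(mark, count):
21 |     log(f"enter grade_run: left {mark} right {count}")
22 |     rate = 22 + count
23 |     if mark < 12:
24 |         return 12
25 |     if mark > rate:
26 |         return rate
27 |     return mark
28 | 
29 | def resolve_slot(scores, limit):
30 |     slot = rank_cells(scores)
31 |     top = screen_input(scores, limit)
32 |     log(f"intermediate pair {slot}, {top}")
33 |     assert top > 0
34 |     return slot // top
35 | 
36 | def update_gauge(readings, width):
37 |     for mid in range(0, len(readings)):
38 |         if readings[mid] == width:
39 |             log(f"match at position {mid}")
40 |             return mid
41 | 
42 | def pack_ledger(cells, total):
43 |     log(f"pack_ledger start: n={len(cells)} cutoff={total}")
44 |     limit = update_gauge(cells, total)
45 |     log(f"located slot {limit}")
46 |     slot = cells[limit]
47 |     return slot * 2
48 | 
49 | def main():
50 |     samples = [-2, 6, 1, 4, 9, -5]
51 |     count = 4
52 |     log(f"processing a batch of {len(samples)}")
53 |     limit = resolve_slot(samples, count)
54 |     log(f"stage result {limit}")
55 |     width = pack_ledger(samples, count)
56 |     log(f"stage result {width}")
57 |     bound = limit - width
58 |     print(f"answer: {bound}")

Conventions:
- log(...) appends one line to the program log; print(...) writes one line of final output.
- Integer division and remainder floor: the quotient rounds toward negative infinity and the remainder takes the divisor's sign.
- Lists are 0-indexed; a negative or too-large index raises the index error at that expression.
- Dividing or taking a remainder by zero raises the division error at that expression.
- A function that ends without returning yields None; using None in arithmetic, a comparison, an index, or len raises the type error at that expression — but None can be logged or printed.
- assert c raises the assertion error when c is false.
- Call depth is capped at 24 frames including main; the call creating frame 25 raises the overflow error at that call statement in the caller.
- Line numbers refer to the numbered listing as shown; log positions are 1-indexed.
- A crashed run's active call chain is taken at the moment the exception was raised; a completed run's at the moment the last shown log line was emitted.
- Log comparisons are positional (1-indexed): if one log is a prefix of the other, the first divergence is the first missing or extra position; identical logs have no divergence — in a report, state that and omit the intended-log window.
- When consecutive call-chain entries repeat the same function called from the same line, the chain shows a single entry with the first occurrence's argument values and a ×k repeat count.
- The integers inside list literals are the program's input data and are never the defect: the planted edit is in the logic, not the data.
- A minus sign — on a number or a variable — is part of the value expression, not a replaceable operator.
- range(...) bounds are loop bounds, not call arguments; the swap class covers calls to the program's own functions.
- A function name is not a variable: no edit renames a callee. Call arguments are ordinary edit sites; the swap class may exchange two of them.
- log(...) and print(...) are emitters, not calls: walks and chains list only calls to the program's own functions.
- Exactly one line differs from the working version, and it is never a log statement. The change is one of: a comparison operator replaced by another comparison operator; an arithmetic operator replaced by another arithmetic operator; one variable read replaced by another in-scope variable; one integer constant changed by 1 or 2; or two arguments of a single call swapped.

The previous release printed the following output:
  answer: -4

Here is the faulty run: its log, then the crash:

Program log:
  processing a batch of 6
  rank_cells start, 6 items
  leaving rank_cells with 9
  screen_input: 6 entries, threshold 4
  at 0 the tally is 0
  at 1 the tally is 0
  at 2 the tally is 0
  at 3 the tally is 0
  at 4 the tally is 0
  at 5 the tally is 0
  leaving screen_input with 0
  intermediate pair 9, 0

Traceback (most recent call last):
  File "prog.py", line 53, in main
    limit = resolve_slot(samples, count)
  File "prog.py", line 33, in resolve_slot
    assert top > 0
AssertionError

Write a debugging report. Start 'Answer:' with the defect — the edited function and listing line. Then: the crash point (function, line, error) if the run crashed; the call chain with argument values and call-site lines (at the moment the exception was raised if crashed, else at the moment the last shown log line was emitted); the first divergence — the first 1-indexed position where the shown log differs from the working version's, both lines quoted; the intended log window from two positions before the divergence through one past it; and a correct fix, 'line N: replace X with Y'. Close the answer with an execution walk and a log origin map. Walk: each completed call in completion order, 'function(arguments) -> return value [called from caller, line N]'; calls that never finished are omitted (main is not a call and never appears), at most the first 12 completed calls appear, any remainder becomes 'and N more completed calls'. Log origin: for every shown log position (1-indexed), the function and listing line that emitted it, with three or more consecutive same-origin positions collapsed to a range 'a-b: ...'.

Answer: the defect is in screen_input at line 15.
The tell: The earliest visible damage is log position 6 — 'at 1 the tally is 0' rather than the intended 'at 1 the tally is 1'.
Crash: resolve_slot, line 33, AssertionError.
Call chain: main -> resolve_slot([-2, 6, 1, 4, 9, -5], 4) (called at line 53).
First divergence: position 6; shown 'at 1 the tally is 0' vs intended 'at 1 the tally is 1'.
Intended log window:
  4: screen_input: 6 entries, threshold 4
  5: at 0 the tally is 0
  6: at 1 the tally is 1
  7: at 2 the tally is 1
Execution walk:
  rank_cells([-2, 6, 1, 4, 9, -5]) -> 9  [called from resolve_slot, line 30]
  screen_input([-2, 6, 1, 4, 9, -5], 4) -> 0  [called from resolve_slot, line 31]
Log line origins:
  1: logged in main at line 52
  2: logged in rank_cells at line 2
  3: logged in rank_cells at line 7
  4: logged in screen_input at line 11
  5-10: logged in screen_input at line 16
  11: logged in screen_input at line 17
  12: logged in resolve_slot at line 32
A correct fix: line 15: replace `%` with `+`.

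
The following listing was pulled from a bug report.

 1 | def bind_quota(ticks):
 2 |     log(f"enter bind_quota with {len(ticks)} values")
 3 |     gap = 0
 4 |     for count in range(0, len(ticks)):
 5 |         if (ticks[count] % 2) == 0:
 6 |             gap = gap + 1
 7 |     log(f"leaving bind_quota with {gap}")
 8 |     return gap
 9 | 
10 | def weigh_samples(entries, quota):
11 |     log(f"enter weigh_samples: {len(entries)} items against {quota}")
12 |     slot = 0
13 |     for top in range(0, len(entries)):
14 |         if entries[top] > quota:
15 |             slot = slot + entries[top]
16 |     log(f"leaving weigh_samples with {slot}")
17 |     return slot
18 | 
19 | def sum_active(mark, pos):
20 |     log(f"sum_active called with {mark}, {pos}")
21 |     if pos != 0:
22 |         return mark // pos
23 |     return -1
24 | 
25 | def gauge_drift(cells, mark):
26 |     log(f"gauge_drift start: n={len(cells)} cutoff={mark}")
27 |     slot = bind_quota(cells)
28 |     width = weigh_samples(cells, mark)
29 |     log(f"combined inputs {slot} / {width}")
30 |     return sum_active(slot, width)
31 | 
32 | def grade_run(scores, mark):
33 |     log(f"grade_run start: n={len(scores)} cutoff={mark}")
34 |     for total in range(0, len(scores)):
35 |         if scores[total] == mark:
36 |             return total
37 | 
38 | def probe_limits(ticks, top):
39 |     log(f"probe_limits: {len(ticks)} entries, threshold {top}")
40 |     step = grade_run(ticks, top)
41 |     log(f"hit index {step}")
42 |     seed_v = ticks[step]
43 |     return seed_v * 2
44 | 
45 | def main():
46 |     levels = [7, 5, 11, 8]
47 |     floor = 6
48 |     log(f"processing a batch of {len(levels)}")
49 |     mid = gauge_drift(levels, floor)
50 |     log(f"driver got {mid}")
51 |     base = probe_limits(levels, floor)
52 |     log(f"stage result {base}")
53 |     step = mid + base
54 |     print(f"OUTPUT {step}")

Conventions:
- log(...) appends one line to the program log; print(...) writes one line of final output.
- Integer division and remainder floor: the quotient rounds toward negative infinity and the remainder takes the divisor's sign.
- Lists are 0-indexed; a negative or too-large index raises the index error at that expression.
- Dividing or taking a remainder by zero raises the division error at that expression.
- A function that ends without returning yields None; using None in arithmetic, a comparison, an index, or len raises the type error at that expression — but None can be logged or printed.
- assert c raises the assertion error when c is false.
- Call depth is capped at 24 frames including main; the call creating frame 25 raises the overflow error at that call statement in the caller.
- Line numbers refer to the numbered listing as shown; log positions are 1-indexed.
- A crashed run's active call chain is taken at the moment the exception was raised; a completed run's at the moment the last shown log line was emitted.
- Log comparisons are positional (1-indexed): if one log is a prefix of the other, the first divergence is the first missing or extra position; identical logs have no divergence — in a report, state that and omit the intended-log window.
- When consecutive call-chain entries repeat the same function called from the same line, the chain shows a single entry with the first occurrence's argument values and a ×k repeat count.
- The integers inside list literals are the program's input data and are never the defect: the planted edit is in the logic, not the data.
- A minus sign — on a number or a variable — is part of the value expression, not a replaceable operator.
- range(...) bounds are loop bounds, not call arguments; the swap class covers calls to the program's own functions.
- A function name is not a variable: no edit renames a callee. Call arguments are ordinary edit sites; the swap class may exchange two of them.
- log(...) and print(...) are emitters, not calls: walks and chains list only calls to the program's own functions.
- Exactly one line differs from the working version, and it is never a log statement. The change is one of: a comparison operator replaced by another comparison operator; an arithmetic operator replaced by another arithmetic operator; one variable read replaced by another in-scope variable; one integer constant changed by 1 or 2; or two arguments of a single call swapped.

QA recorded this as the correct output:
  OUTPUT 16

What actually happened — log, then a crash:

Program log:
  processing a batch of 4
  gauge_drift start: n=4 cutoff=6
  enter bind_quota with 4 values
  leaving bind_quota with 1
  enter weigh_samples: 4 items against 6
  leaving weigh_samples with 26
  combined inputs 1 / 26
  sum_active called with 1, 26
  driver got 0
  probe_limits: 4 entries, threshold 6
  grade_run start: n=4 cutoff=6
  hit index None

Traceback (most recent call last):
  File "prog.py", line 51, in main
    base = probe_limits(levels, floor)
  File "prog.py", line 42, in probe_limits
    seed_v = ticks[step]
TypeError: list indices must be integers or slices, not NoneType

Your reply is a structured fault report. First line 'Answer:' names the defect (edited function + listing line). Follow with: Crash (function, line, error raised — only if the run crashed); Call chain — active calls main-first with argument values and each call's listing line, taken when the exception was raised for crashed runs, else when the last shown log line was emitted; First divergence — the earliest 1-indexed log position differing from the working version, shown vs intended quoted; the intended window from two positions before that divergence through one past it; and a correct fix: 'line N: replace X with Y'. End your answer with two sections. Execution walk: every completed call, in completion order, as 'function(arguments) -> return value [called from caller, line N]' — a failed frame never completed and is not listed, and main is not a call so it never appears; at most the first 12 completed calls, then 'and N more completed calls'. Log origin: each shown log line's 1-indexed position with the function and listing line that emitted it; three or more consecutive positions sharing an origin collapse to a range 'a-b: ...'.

Answer: the defect is in main at line 47.
The tell: The earliest visible damage is log position 2 — 'gauge_drift start: n=4 cutoff=6' rather than the intended 'gauge_drift start: n=4 cutoff=8'.
Crash: probe_limits, line 42, TypeError.
Call chain: main -> probe_limits([7, 5, 11, 8], 6) (called at line 51).
First divergence: at position 2 the run shows 'gauge_drift start: n=4 cutoff=6' where the working version logs 'gauge_drift start: n=4 cutoff=8'.
Intended log window:
  1: processing a batch of 4
  2: gauge_drift start: n=4 cutoff=8
  3: enter bind_quota with 4 values
Execution walk:
  bind_quota([7, 5, 11, 8]) -> 1  [called from gauge_drift, line 27]
  weigh_samples([7, 5, 11, 8], 6) -> 26  [called from gauge_drift, line 28]
  sum_active(1, 26) -> 0  [called from gauge_drift, line 30]
  gauge_drift([7, 5, 11, 8], 6) -> 0  [called from main, line 49]
  grade_run([7, 5, 11, 8], 6) -> None  [called from probe_limits, line 40]
Origin of each log line:
  1 — main, line 48
  2 — gauge_drift, line 26
  3 — bind_quota, line 2
  4 — bind_quota, line 7
  5 — weigh_samples, line 11
  6 — weigh_samples, line 16
  7 — gauge_drift, line 29
  8 — sum_active, line 20
  9 — main, line 50
  10 — probe_limits, line 39
  11 — grade_run, line 33
  12 — probe_limits, line 41
A correct fix: line 47: replace `6` with `8`.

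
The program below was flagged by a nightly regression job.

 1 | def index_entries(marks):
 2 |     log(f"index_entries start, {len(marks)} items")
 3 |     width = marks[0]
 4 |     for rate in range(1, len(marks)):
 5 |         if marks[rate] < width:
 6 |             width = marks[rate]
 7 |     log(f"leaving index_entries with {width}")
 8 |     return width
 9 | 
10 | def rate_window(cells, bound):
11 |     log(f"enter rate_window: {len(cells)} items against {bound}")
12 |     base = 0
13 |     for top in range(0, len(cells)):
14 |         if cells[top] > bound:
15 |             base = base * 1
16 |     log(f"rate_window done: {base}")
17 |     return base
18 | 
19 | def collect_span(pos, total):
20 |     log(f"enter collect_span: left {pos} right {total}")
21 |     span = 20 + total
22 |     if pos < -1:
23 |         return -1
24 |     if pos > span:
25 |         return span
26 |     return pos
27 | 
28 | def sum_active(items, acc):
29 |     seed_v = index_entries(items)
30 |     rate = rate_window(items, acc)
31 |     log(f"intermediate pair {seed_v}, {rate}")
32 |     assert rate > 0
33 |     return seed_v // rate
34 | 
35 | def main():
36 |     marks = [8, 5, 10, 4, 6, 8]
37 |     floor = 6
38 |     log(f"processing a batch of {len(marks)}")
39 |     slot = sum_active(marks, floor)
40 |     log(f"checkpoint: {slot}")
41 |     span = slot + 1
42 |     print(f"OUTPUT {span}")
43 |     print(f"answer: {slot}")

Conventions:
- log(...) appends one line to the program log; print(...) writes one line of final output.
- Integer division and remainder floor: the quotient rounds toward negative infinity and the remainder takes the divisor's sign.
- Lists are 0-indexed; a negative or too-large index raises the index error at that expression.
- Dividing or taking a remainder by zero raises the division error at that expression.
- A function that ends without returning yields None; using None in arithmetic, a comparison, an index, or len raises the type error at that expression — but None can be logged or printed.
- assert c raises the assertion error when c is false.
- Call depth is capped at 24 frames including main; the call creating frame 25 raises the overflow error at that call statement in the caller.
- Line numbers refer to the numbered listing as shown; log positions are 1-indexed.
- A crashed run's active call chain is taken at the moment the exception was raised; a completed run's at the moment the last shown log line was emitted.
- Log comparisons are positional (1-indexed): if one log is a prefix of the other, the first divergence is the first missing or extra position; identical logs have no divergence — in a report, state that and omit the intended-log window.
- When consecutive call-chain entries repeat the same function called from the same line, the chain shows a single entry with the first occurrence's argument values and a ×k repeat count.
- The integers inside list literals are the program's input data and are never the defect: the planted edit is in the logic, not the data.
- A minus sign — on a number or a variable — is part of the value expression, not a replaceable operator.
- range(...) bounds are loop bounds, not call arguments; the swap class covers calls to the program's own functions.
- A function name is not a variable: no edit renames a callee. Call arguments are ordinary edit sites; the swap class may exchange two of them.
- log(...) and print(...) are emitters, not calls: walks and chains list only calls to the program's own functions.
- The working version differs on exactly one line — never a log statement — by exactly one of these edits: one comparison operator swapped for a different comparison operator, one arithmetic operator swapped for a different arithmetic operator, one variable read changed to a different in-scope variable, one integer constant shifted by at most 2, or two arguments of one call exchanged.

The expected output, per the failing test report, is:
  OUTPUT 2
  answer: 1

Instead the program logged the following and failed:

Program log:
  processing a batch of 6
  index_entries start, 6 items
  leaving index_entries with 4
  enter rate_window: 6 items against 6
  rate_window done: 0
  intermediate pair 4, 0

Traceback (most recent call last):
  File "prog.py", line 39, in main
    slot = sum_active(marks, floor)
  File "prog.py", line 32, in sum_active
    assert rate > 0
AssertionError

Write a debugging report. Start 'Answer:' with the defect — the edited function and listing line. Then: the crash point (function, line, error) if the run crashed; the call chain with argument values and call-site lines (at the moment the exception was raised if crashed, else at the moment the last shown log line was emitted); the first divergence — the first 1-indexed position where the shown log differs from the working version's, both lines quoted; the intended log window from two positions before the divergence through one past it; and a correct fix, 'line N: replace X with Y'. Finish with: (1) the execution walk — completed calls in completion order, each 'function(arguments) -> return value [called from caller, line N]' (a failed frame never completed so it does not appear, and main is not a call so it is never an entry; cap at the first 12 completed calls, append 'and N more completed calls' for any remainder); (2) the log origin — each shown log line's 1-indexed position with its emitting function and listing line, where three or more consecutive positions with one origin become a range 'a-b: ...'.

Answer: the defect is in rate_window at line 15.
Key observation: At log position 5 the runs split — shown 'rate_window done: 0', but the working version logs 'rate_window done: 3'.
Crash: sum_active, line 32, AssertionError.
Call chain: main -> sum_active([8, 5, 10, 4, 6, 8], 6) (called at line 39).
First divergence: at position 5 the run shows 'rate_window done: 0' where the working version logs 'rate_window done: 3'.
Intended log window:
  3: leaving index_entries with 4
  4: enter rate_window: 6 items against 6
  5: rate_window done: 3
  6: intermediate pair 4, 3
Execution walk:
  index_entries([8, 5, 10, 4, 6, 8]) -> 4  [called from sum_active, line 29]
  rate_window([8, 5, 10, 4, 6, 8], 6) -> 0  [called from sum_active, line 30]
Log line origins:
  1: logged in main at line 38
  2: logged in index_entries at line 2
  3: logged in index_entries at line 7
  4: logged in rate_window at line 11
  5: logged in rate_window at line 16
  6: logged in sum_active at line 31
A correct fix: line 15: replace `*` with `+`.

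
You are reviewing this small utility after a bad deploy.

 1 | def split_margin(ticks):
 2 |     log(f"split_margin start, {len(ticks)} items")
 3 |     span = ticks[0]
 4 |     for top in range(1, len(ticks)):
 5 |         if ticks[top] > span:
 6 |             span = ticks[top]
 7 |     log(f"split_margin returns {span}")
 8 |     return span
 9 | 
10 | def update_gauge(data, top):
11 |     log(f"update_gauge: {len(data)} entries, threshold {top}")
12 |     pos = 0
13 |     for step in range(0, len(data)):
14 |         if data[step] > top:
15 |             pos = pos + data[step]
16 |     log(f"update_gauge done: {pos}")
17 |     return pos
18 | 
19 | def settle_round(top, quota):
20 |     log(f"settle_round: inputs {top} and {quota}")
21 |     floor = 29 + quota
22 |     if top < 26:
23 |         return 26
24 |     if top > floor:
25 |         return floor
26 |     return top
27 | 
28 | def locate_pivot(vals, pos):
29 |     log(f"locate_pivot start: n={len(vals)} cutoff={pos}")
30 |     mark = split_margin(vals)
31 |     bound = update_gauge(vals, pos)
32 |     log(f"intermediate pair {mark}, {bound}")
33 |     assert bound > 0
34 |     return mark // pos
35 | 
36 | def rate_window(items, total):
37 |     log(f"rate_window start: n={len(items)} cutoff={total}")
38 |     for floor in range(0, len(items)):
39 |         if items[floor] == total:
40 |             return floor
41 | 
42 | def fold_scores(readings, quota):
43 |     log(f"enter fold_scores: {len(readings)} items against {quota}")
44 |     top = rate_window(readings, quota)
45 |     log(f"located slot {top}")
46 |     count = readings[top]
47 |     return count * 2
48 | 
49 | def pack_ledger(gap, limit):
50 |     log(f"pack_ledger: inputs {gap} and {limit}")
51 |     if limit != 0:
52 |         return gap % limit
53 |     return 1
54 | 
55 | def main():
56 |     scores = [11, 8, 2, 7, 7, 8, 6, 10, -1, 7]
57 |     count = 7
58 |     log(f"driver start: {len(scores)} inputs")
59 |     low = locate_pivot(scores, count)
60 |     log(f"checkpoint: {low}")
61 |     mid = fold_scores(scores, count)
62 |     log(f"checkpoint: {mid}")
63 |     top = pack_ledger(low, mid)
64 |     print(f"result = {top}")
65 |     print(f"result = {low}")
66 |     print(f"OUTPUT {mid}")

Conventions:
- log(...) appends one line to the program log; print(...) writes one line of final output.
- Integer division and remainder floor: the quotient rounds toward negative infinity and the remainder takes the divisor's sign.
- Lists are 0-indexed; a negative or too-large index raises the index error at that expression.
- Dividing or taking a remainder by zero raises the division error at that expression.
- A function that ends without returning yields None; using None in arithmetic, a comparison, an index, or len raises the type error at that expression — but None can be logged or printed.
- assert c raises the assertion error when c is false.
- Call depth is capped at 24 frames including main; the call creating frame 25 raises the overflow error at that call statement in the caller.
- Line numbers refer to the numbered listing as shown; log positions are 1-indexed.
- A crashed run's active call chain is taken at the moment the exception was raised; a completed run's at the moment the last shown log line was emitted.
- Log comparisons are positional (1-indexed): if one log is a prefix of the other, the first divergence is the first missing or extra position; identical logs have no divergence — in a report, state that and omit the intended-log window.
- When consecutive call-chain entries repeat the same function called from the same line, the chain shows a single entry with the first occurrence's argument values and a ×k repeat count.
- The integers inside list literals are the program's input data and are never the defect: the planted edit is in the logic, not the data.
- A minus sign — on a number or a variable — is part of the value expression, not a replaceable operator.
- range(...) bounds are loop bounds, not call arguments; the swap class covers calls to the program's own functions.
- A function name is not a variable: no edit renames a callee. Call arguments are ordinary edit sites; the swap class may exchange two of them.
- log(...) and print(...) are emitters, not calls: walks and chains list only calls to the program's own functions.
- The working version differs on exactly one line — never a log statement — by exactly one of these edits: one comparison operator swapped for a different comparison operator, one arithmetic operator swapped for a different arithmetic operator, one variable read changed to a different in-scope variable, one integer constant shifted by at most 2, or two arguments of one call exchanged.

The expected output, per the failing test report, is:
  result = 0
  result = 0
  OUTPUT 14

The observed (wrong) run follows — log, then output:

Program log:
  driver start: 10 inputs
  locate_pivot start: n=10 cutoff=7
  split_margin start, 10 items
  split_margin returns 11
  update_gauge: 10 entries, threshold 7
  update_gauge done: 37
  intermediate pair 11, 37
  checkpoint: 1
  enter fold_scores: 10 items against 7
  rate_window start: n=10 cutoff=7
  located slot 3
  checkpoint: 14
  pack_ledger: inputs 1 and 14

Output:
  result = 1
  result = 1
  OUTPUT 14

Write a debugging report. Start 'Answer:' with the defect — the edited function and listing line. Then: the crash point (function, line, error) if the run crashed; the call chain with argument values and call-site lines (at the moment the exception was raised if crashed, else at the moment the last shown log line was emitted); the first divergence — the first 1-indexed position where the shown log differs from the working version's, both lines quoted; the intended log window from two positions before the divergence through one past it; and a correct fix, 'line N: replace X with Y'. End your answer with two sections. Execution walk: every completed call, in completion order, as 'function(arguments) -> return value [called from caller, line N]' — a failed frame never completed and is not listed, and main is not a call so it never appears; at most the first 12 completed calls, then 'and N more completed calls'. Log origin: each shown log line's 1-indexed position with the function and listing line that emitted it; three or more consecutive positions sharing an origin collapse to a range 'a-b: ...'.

Answer: the defect is in locate_pivot at line 34.
The tell: At log position 8 the runs split — shown 'checkpoint: 1', but the working version logs 'checkpoint: 0'.
Call chain: main -> pack_ledger(1, 14) (called at line 63).
First divergence: at position 8 the run shows 'checkpoint: 1' where the working version logs 'checkpoint: 0'.
Intended log window:
  6: update_gauge done: 37
  7: intermediate pair 11, 37
  8: checkpoint: 0
  9: enter fold_scores: 10 items against 7
Execution walk:
  split_margin([11, 8, 2, 7, 7, 8, 6, 10, -1, 7]) -> 11  [called from locate_pivot, line 30]
  update_gauge([11, 8, 2, 7, 7, 8, 6, 10, -1, 7], 7) -> 37  [called from locate_pivot, line 31]
  locate_pivot([11, 8, 2, 7, 7, 8, 6, 10, -1, 7], 7) -> 1  [called from main, line 59]
  rate_window([11, 8, 2, 7, 7, 8, 6, 10, -1, 7], 7) -> 3  [called from fold_scores, line 44]
  fold_scores([11, 8, 2, 7, 7, 8, 6, 10, -1, 7], 7) -> 14  [called from main, line 61]
  pack_ledger(1, 14) -> 1  [called from main, line 63]
Log origins:
  1: logged in main at line 58
  2: logged in locate_pivot at line 29
  3: logged in split_margin at line 2
  4: logged in split_margin at line 7
  5: logged in update_gauge at line 11
  6: logged in update_gauge at line 16
  7: logged in locate_pivot at line 32
  8: logged in main at line 60
  9: logged in fold_scores at line 43
  10: logged in rate_window at line 37
  11: logged in fold_scores at line 45
  12: logged in main at line 62
  13: logged in pack_ledger at line 50
A correct fix: line 34: replace `pos` with `bound`.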